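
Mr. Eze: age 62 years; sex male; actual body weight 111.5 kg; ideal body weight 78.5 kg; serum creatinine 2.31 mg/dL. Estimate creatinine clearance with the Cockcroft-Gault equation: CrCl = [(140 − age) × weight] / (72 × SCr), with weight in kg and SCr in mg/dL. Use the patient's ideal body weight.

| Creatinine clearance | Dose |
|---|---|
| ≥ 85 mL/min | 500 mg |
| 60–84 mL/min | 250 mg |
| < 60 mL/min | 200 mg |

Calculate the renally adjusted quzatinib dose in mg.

200 mg

CrCl = (140 − 62) × 78.5 / (72 × 2.31) = 6123.0 / 166.32 ≈ 36.8 mL/min
CrCl ≈ 37 mL/min → bracket < 60 mL/min.
Dose for this bracket: 200 mg.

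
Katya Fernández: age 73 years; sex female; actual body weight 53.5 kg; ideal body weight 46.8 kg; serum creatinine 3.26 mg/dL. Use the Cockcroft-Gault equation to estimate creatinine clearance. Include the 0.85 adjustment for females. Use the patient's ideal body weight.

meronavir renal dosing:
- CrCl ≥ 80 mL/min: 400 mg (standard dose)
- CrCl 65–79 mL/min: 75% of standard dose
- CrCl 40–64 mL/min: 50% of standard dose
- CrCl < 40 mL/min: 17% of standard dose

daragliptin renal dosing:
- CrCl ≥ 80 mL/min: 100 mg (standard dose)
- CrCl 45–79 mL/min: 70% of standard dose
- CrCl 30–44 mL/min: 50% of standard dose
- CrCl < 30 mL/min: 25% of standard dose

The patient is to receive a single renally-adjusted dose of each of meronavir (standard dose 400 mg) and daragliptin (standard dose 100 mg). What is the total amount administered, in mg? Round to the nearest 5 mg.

95 mg

CrCl = (140 − 73) × 46.8 / (72 × 3.26) × 0.85 = 3135.6 / 234.72 × 0.85 ≈ 11.4 mL/min
CrCl ≈ 11 mL/min.
meronavir: < 40 mL/min → 17% of 400 mg = 68 mg.
daragliptin: < 30 mL/min → 25% of 100 mg = 25 mg.
Total = 68 + 25 = 93 mg.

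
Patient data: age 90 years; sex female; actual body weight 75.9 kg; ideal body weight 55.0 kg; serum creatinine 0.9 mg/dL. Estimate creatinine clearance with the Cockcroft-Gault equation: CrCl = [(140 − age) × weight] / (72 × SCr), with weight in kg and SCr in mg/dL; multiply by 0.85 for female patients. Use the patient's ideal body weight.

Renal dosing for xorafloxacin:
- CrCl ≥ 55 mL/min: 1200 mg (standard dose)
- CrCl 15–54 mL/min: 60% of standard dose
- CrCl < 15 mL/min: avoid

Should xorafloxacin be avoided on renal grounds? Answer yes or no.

no

CrCl = (140 − 90) × 55 / (72 × 0.9) × 0.85 = 2750.0 / 64.80 × 0.85 ≈ 36.1 mL/min
CrCl ≈ 36 mL/min, which is ≥ 15 mL/min.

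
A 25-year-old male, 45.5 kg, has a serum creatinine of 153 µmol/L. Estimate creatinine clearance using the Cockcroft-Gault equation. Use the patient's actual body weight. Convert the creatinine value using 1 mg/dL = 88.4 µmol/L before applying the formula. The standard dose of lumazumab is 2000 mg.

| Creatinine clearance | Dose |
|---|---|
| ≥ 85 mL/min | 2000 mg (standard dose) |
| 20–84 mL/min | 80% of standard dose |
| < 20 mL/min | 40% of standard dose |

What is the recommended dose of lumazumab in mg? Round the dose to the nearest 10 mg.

1600 mg

SCr = 153 / 88.4 = 1.731 mg/dL
CrCl = (140 − 25) × 45.5 / (72 × 1.731) = 5232.5 / 124.63 ≈ 42.0 mL/min
CrCl ≈ 42 mL/min → bracket 20–84 mL/min.
80% of 2000 mg = 1600 mg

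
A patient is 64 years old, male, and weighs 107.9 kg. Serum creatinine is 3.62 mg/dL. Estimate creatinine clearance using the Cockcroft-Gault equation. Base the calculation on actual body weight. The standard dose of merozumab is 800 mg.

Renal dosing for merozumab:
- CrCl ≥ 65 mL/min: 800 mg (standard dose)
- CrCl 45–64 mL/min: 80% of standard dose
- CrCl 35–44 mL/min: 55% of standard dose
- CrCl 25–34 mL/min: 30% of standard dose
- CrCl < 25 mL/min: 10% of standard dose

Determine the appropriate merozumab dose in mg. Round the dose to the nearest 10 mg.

240 mg

CrCl = (140 − 64) × 107.9 / (72 × 3.62) = 8200.4 / 260.64 ≈ 31.5 mL/min
CrCl ≈ 31 mL/min → bracket 25–34 mL/min.
30% of 800 mg = 240 mg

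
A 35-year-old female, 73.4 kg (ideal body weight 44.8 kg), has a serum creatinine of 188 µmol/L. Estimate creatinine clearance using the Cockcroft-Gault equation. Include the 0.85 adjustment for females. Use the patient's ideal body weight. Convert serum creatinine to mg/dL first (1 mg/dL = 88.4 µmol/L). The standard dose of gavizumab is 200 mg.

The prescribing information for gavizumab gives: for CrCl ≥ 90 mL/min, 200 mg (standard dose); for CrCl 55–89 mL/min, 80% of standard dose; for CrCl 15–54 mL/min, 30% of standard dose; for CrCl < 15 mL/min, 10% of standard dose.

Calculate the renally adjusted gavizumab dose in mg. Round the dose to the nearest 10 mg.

SCr = 188 / 88.4 = 2.127 mg/dL
CrCl = (140 − 35) × 44.8 / (72 × 2.127) × 0.85 = 4704.0 / 153.14 × 0.85 ≈ 26.1 mL/min
CrCl ≈ 26 mL/min → bracket 15–54 mL/min.
30% of 200 mg = 60 mg

60 mg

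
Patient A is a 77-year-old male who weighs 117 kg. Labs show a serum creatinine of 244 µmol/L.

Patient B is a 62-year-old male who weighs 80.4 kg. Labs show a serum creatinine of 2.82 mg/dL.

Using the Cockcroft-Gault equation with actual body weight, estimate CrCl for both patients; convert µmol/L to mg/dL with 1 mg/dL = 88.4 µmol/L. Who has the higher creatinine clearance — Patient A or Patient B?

Patient A: SCr = 244 / 88.4 = 2.76 mg/dL
Patient A: CrCl = (140 − 77) × 117 / (72 × 2.76) = 7371.0 / 198.72 ≈ 37.1 mL/min
Patient B: CrCl = (140 − 62) × 80.4 / (72 × 2.82) = 6271.2 / 203.04 ≈ 30.9 mL/min
37.1 vs 30.9 mL/min → Patient A is higher.

Patient A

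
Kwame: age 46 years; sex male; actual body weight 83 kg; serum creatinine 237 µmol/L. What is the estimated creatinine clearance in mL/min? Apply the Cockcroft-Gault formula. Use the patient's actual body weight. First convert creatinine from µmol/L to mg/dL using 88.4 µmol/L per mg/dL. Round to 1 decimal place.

40.4 mL/min

SCr = 237 / 88.4 = 2.681 mg/dL
CrCl = (140 − 46) × 83 / (72 × 2.681) = 7802.0 / 193.03 ≈ 40.4 mL/min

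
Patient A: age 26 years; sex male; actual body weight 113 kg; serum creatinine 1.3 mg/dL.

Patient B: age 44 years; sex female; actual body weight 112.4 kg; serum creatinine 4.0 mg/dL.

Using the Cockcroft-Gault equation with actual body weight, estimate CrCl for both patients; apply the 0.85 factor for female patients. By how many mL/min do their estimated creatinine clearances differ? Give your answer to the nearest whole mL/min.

Patient A: CrCl = (140 − 26) × 113 / (72 × 1.3) = 12882.0 / 93.60 ≈ 137.6 mL/min
Patient B: CrCl = (140 − 44) × 112.4 / (72 × 4) × 0.85 = 10790.4 / 288.00 × 0.85 ≈ 31.8 mL/min
|137.6 − 31.8| = 105.8 mL/min

106 mL/min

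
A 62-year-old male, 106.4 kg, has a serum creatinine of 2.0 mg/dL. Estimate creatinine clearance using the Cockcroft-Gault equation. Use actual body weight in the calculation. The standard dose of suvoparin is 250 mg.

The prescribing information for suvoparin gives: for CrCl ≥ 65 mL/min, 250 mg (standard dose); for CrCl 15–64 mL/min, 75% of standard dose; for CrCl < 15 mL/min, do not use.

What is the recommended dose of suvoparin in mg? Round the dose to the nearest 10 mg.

190 mg

CrCl = (140 − 62) × 106.4 / (72 × 2) = 8299.2 / 144.00 ≈ 57.6 mL/min
CrCl ≈ 58 mL/min → bracket 15–64 mL/min.
75% of 250 mg = 187.5 mg → 190 mg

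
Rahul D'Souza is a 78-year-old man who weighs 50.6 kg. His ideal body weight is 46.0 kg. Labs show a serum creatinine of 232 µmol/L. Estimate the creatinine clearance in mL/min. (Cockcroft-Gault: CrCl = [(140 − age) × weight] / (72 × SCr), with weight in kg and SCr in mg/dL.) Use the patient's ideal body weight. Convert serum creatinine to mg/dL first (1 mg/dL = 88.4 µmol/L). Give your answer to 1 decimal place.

15.1 mL/min

SCr = 232 / 88.4 = 2.624 mg/dL
CrCl = (140 − 78) × 46 / (72 × 2.624) = 2852.0 / 188.93 ≈ 15.1 mL/min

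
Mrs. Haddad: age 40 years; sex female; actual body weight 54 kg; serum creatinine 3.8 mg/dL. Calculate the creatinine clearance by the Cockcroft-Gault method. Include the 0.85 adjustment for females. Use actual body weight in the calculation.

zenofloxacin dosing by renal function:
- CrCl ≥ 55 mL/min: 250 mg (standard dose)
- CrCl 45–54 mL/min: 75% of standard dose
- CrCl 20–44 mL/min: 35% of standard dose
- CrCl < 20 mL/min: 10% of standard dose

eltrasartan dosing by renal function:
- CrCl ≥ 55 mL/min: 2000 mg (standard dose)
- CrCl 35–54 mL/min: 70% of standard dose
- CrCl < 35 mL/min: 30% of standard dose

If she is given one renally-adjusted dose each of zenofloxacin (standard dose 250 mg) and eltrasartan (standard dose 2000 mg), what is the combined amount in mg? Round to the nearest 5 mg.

CrCl = (140 − 40) × 54 / (72 × 3.8) × 0.85 = 5400.0 / 273.60 × 0.85 ≈ 16.8 mL/min
CrCl ≈ 17 mL/min.
zenofloxacin: < 20 mL/min → 10% of 250 mg = 25 mg.
eltrasartan: < 35 mL/min → 30% of 2000 mg = 600 mg.
Total = 25 + 600 = 625 mg.

625 mg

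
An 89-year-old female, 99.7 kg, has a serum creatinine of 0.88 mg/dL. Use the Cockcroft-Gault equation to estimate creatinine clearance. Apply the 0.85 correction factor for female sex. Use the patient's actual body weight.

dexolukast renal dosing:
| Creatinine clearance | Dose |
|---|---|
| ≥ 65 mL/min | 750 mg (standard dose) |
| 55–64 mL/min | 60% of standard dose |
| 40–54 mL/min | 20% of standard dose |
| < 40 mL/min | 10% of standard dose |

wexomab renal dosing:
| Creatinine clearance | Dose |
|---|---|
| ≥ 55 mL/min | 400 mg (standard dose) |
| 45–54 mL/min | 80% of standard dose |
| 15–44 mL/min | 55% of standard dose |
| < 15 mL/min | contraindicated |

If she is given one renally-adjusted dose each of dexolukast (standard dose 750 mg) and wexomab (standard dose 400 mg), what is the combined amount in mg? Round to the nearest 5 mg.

CrCl = (140 − 89) × 99.7 / (72 × 0.88) × 0.85 = 5084.7 / 63.36 × 0.85 ≈ 68.2 mL/min
CrCl ≈ 68 mL/min.
dexolukast: ≥ 65 mL/min → 100% of 750 mg = 750 mg.
wexomab: ≥ 55 mL/min → 100% of 400 mg = 400 mg.
Total = 750 + 400 = 1150 mg.

1150 mg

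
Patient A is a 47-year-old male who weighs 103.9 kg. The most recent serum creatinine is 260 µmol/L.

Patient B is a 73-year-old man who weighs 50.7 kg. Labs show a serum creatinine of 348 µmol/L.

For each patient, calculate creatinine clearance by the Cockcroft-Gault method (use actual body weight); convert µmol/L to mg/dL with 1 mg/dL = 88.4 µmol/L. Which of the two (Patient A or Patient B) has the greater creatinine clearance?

Patient A: SCr = 260 / 88.4 = 2.941 mg/dL
Patient A: CrCl = (140 − 47) × 103.9 / (72 × 2.941) = 9662.7 / 211.75 ≈ 45.6 mL/min
Patient B: SCr = 348 / 88.4 = 3.937 mg/dL
Patient B: CrCl = (140 − 73) × 50.7 / (72 × 3.937) = 3396.9 / 283.46 ≈ 12.0 mL/min
45.6 vs 12.0 mL/min → Patient A is higher.

Patient A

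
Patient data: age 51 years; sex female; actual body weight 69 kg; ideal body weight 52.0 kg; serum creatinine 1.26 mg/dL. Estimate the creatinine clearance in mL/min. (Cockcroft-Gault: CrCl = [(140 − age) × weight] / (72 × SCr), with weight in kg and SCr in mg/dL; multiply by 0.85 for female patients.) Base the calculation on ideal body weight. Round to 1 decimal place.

CrCl = (140 − 51) × 52 / (72 × 1.26) × 0.85 = 4628.0 / 90.72 × 0.85 ≈ 43.4 mL/min

43.4 mL/min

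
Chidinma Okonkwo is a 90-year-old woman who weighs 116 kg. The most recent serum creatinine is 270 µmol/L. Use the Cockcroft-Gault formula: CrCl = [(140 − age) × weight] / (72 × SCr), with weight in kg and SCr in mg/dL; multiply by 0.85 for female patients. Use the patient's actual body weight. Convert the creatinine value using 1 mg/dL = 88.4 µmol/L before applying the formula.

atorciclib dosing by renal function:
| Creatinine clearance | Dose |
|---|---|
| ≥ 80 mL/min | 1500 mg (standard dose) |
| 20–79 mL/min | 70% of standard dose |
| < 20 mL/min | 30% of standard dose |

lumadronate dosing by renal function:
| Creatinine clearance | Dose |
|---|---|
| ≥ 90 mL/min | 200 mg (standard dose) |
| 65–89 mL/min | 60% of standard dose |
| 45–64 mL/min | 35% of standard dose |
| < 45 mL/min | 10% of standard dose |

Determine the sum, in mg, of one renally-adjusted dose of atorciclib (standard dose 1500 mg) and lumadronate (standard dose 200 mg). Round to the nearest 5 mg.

1070 mg

SCr = 270 / 88.4 = 3.054 mg/dL
CrCl = (140 − 90) × 116 / (72 × 3.054) × 0.85 = 5800.0 / 219.89 × 0.85 ≈ 22.4 mL/min
CrCl ≈ 22 mL/min.
atorciclib: 20–79 mL/min → 70% of 1500 mg = 1050 mg.
lumadronate: < 45 mL/min → 10% of 200 mg = 20 mg.
Total = 1050 + 20 = 1070 mg.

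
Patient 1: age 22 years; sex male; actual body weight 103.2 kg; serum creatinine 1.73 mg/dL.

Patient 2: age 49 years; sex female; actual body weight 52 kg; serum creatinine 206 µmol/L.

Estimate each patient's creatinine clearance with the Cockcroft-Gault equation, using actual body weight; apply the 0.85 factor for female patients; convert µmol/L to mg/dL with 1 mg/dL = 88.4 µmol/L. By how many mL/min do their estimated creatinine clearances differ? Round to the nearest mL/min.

Patient 1: CrCl = (140 − 22) × 103.2 / (72 × 1.73) = 12177.6 / 124.56 ≈ 97.8 mL/min
Patient 2: SCr = 206 / 88.4 = 2.33 mg/dL
Patient 2: CrCl = (140 − 49) × 52 / (72 × 2.33) × 0.85 = 4732.0 / 167.76 × 0.85 ≈ 24.0 mL/min
|97.8 − 24.0| = 73.8 mL/min

74 mL/min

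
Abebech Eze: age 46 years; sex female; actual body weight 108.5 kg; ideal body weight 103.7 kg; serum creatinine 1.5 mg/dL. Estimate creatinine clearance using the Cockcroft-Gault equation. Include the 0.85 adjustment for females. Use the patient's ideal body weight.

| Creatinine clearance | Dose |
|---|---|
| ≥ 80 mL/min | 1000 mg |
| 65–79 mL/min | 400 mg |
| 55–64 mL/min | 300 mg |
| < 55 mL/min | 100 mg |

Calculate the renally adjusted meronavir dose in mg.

CrCl = (140 − 46) × 103.7 / (72 × 1.5) × 0.85 = 9747.8 / 108.00 × 0.85 ≈ 76.7 mL/min
CrCl ≈ 77 mL/min → bracket 65–79 mL/min.
Dose for this bracket: 400 mg.

400 mg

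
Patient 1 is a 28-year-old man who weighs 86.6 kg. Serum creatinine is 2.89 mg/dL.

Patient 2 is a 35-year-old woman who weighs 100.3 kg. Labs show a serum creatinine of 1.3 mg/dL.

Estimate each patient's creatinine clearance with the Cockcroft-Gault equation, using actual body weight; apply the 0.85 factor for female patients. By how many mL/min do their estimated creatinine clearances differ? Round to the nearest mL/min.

Patient 1: CrCl = (140 − 28) × 86.6 / (72 × 2.89) = 9699.2 / 208.08 ≈ 46.6 mL/min
Patient 2: CrCl = (140 − 35) × 100.3 / (72 × 1.3) × 0.85 = 10531.5 / 93.60 × 0.85 ≈ 95.6 mL/min
|46.6 − 95.6| = 49.0 mL/min

49 mL/min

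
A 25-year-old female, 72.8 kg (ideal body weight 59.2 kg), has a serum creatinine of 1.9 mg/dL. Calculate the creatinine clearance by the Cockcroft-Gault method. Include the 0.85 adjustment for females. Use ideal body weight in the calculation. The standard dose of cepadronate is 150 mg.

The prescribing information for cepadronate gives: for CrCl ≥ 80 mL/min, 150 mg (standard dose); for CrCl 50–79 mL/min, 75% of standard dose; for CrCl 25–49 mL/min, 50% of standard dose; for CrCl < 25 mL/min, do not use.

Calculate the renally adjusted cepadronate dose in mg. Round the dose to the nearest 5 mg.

CrCl = (140 − 25) × 59.2 / (72 × 1.9) × 0.85 = 6808.0 / 136.80 × 0.85 ≈ 42.3 mL/min
CrCl ≈ 42 mL/min → bracket 25–49 mL/min.
50% of 150 mg = 75 mg

75 mg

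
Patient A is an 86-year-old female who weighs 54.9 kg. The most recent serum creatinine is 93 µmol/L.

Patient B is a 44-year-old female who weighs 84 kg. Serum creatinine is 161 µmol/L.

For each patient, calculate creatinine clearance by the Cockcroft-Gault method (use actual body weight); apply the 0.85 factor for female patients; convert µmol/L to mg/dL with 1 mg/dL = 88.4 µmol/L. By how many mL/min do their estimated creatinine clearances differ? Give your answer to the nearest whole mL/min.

Patient A: SCr = 93 / 88.4 = 1.052 mg/dL
Patient A: CrCl = (140 − 86) × 54.9 / (72 × 1.052) × 0.85 = 2964.6 / 75.74 × 0.85 ≈ 33.3 mL/min
Patient B: SCr = 161 / 88.4 = 1.821 mg/dL
Patient B: CrCl = (140 − 44) × 84 / (72 × 1.821) × 0.85 = 8064.0 / 131.11 × 0.85 ≈ 52.3 mL/min
|33.3 − 52.3| = 19.0 mL/min

19 mL/min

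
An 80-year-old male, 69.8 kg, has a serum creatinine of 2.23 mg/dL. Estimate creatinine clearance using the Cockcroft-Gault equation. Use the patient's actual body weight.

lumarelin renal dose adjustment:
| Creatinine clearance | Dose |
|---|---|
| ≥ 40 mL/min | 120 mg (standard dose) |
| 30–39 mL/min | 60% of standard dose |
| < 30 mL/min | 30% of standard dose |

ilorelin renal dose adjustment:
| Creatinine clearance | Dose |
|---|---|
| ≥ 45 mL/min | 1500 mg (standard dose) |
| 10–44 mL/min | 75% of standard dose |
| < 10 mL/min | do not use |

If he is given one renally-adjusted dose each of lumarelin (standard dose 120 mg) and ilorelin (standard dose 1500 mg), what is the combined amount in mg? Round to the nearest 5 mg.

1160 mg

CrCl = (140 − 80) × 69.8 / (72 × 2.23) = 4188.0 / 160.56 ≈ 26.1 mL/min
CrCl ≈ 26 mL/min.
lumarelin: < 30 mL/min → 30% of 120 mg = 36 mg.
ilorelin: 10–44 mL/min → 75% of 1500 mg = 1125 mg.
Total = 36 + 1125 = 1161 mg.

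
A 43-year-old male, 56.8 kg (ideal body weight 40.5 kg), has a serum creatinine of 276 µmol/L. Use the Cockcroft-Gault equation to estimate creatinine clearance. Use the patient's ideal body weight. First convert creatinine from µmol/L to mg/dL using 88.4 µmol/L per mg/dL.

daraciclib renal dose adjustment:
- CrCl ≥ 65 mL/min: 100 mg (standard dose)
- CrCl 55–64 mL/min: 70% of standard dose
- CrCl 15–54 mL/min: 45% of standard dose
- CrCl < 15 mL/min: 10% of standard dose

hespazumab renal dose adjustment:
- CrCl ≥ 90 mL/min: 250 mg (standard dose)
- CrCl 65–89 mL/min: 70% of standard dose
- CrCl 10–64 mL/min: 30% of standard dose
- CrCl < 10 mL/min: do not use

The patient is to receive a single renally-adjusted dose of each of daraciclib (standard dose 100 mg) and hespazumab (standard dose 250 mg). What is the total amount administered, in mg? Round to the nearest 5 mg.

120 mg

SCr = 276 / 88.4 = 3.122 mg/dL
CrCl = (140 − 43) × 40.5 / (72 × 3.122) = 3928.5 / 224.78 ≈ 17.5 mL/min
CrCl ≈ 17 mL/min.
daraciclib: 15–54 mL/min → 45% of 100 mg = 45 mg.
hespazumab: 10–64 mL/min → 30% of 250 mg = 75 mg.
Total = 45 + 75 = 120 mg.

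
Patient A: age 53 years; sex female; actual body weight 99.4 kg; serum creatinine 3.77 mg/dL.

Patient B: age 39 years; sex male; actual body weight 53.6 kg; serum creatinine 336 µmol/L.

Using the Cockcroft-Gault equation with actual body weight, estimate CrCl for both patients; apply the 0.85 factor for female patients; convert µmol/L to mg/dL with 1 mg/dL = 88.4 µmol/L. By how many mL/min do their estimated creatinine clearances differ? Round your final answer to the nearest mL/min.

7 mL/min

Patient A: CrCl = (140 − 53) × 99.4 / (72 × 3.77) × 0.85 = 8647.8 / 271.44 × 0.85 ≈ 27.1 mL/min
Patient B: SCr = 336 / 88.4 = 3.801 mg/dL
Patient B: CrCl = (140 − 39) × 53.6 / (72 × 3.801) = 5413.6 / 273.67 ≈ 19.8 mL/min
|27.1 − 19.8| = 7.3 mL/min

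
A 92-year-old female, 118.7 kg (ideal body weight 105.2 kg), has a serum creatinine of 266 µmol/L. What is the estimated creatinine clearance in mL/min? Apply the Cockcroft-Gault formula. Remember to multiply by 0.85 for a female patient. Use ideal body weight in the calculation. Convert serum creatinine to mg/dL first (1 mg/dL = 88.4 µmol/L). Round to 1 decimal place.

SCr = 266 / 88.4 = 3.009 mg/dL
CrCl = (140 − 92) × 105.2 / (72 × 3.009) × 0.85 = 5049.6 / 216.65 × 0.85 ≈ 19.8 mL/min

19.8 mL/min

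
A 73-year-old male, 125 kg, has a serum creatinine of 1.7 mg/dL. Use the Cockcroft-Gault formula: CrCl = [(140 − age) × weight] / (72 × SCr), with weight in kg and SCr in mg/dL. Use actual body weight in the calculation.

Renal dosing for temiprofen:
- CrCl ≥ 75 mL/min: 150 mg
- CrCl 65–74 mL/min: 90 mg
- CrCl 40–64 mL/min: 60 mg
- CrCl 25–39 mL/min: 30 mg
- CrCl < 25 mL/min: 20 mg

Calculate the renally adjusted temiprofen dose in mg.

CrCl = (140 − 73) × 125 / (72 × 1.7) = 8375.0 / 122.40 ≈ 68.4 mL/min
CrCl ≈ 68 mL/min → bracket 65–74 mL/min.
Dose for this bracket: 90 mg.

90 mg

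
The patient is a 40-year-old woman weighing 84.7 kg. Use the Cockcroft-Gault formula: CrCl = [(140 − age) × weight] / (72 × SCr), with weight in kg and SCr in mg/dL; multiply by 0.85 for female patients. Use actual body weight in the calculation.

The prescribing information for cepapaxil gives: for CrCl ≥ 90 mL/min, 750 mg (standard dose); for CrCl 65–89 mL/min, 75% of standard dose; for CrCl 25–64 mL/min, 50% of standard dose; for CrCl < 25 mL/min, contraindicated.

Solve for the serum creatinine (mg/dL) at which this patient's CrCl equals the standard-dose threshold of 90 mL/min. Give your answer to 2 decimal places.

Standard dose requires CrCl ≥ 90 mL/min.
Set (140 − 40) × 84.7 × 0.85 / (72 × SCr) = 90
SCr = (140 − 40) × 84.7 × 0.85 / (72 × 90) = 1.111 mg/dL

1.11 mg/dL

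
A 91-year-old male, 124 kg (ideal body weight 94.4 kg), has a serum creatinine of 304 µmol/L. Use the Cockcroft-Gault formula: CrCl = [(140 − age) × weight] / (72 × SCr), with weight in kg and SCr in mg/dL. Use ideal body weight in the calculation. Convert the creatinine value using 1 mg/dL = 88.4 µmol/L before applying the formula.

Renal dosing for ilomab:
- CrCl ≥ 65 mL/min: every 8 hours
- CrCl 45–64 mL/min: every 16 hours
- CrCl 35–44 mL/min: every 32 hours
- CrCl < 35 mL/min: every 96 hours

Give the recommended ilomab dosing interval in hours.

SCr = 304 / 88.4 = 3.439 mg/dL
CrCl = (140 − 91) × 94.4 / (72 × 3.439) = 4625.6 / 247.61 ≈ 18.7 mL/min
CrCl ≈ 19 mL/min → bracket < 35 mL/min → every 96 hours.

every 96 hours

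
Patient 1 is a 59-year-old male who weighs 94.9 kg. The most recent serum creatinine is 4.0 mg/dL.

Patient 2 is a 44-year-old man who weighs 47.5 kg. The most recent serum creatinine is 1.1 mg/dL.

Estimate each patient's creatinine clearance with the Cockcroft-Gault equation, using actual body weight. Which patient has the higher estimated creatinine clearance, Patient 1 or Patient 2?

Patient 2

Patient 1: CrCl = (140 − 59) × 94.9 / (72 × 4) = 7686.9 / 288.00 ≈ 26.7 mL/min
Patient 2: CrCl = (140 − 44) × 47.5 / (72 × 1.1) = 4560.0 / 79.20 ≈ 57.6 mL/min
26.7 vs 57.6 mL/min → Patient 2 is higher.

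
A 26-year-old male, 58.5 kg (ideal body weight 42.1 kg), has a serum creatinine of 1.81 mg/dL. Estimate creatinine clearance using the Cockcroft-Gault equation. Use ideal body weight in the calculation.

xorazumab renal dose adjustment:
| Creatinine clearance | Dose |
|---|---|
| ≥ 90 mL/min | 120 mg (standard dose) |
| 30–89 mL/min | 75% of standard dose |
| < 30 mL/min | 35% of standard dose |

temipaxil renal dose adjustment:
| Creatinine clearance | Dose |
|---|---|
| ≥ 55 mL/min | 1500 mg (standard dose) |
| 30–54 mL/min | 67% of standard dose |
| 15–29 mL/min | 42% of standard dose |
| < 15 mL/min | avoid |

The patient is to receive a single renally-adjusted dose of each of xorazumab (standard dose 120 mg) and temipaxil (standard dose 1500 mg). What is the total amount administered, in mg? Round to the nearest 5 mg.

CrCl = (140 − 26) × 42.1 / (72 × 1.81) = 4799.4 / 130.32 ≈ 36.8 mL/min
CrCl ≈ 37 mL/min.
xorazumab: 30–89 mL/min → 75% of 120 mg = 90 mg.
temipaxil: 30–54 mL/min → 67% of 1500 mg = 1005 mg.
Total = 90 + 1005 = 1095 mg.

1095 mg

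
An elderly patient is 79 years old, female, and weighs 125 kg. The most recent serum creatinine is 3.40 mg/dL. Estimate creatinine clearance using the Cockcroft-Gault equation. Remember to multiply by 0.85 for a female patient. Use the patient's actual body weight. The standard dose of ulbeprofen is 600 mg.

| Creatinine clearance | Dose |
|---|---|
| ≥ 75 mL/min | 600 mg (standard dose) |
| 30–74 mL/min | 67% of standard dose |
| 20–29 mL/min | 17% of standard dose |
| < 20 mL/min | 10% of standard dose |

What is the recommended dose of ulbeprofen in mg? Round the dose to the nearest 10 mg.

100 mg

CrCl = (140 − 79) × 125 / (72 × 3.4) × 0.85 = 7625.0 / 244.80 × 0.85 ≈ 26.5 mL/min
CrCl ≈ 26 mL/min → bracket 20–29 mL/min.
17% of 600 mg = 102 mg → 100 mg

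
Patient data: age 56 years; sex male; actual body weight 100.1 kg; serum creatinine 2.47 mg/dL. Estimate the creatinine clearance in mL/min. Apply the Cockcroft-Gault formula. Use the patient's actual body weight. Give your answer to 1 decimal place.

47.3 mL/min

CrCl = (140 − 56) × 100.1 / (72 × 2.47) = 8408.4 / 177.84 ≈ 47.3 mL/min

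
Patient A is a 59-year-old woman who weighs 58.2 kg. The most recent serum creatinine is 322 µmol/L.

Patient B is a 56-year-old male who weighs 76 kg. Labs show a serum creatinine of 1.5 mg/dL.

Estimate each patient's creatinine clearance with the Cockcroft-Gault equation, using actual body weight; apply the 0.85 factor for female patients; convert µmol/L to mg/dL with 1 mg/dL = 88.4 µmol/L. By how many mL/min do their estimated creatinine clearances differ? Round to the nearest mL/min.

44 mL/min

Patient A: SCr = 322 / 88.4 = 3.643 mg/dL
Patient A: CrCl = (140 − 59) × 58.2 / (72 × 3.643) × 0.85 = 4714.2 / 262.30 × 0.85 ≈ 15.3 mL/min
Patient B: CrCl = (140 − 56) × 76 / (72 × 1.5) = 6384.0 / 108.00 ≈ 59.1 mL/min
|15.3 − 59.1| = 43.8 mL/min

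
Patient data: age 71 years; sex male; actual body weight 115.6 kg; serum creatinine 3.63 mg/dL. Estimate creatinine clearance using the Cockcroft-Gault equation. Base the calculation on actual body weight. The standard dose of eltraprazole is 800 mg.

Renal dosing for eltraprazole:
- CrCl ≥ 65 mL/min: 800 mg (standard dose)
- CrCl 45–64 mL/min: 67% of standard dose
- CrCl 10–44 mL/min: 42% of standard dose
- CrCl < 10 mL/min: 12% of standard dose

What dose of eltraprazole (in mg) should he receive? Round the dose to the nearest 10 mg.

340 mg

CrCl = (140 − 71) × 115.6 / (72 × 3.63) = 7976.4 / 261.36 ≈ 30.5 mL/min
CrCl ≈ 31 mL/min → bracket 10–44 mL/min.
42% of 800 mg = 336 mg → 340 mg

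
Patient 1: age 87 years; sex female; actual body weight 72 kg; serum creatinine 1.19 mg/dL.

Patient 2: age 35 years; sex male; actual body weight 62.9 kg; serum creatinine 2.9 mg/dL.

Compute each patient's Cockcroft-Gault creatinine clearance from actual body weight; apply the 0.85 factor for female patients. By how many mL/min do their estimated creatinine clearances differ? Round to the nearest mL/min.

6 mL/min

Patient 1: CrCl = (140 − 87) × 72 / (72 × 1.19) × 0.85 = 3816.0 / 85.68 × 0.85 ≈ 37.9 mL/min
Patient 2: CrCl = (140 − 35) × 62.9 / (72 × 2.9) = 6604.5 / 208.80 ≈ 31.6 mL/min
|37.9 − 31.6| = 6.3 mL/min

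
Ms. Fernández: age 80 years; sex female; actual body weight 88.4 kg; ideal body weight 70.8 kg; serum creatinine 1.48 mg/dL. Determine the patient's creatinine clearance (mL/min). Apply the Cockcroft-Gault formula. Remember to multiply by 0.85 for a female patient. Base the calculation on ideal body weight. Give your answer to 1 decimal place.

CrCl = (140 − 80) × 70.8 / (72 × 1.48) × 0.85 = 4248.0 / 106.56 × 0.85 ≈ 33.9 mL/min

33.9 mL/min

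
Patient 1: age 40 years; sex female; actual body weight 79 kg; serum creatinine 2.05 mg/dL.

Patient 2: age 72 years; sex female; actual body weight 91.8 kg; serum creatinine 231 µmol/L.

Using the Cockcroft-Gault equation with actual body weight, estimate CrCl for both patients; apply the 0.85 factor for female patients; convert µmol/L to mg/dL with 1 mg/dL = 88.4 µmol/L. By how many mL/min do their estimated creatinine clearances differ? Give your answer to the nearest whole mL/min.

17 mL/min

Patient 1: CrCl = (140 − 40) × 79 / (72 × 2.05) × 0.85 = 7900.0 / 147.60 × 0.85 ≈ 45.5 mL/min
Patient 2: SCr = 231 / 88.4 = 2.613 mg/dL
Patient 2: CrCl = (140 − 72) × 91.8 / (72 × 2.613) × 0.85 = 6242.4 / 188.14 × 0.85 ≈ 28.2 mL/min
|45.5 − 28.2| = 17.3 mL/min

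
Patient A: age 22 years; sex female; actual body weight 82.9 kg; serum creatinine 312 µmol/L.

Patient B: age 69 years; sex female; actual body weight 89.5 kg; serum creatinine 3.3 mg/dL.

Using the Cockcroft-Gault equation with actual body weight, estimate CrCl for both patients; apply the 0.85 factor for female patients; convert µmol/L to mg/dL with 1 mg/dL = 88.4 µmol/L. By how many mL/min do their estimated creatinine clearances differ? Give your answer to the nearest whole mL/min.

Patient A: SCr = 312 / 88.4 = 3.529 mg/dL
Patient A: CrCl = (140 − 22) × 82.9 / (72 × 3.529) × 0.85 = 9782.2 / 254.09 × 0.85 ≈ 32.7 mL/min
Patient B: CrCl = (140 − 69) × 89.5 / (72 × 3.3) × 0.85 = 6354.5 / 237.60 × 0.85 ≈ 22.7 mL/min
|32.7 − 22.7| = 10.0 mL/min

10 mL/min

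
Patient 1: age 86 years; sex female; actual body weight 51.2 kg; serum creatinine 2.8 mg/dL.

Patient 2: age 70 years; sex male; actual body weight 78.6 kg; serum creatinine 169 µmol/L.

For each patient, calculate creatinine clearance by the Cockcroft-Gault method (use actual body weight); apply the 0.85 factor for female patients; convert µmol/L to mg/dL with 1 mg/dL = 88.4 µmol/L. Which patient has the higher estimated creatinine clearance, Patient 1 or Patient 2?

Patient 1: CrCl = (140 − 86) × 51.2 / (72 × 2.8) × 0.85 = 2764.8 / 201.60 × 0.85 ≈ 11.7 mL/min
Patient 2: SCr = 169 / 88.4 = 1.912 mg/dL
Patient 2: CrCl = (140 − 70) × 78.6 / (72 × 1.912) = 5502.0 / 137.66 ≈ 40.0 mL/min
11.7 vs 40.0 mL/min → Patient 2 is higher.

Patient 2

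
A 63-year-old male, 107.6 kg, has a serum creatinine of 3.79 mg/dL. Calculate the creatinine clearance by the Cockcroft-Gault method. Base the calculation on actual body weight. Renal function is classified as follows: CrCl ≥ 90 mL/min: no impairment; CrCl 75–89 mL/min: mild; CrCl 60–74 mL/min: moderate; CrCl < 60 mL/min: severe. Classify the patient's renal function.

CrCl = (140 − 63) × 107.6 / (72 × 3.79) = 8285.2 / 272.88 ≈ 30.4 mL/min
30 mL/min falls in the 'severe' range.

severe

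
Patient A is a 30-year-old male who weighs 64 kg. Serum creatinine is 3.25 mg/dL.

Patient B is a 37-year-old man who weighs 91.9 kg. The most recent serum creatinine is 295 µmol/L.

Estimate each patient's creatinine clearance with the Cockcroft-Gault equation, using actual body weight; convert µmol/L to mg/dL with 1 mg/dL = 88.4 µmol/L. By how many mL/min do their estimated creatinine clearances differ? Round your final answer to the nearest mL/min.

9 mL/min

Patient A: CrCl = (140 − 30) × 64 / (72 × 3.25) = 7040.0 / 234.00 ≈ 30.1 mL/min
Patient B: SCr = 295 / 88.4 = 3.337 mg/dL
Patient B: CrCl = (140 − 37) × 91.9 / (72 × 3.337) = 9465.7 / 240.26 ≈ 39.4 mL/min
|30.1 − 39.4| = 9.3 mL/min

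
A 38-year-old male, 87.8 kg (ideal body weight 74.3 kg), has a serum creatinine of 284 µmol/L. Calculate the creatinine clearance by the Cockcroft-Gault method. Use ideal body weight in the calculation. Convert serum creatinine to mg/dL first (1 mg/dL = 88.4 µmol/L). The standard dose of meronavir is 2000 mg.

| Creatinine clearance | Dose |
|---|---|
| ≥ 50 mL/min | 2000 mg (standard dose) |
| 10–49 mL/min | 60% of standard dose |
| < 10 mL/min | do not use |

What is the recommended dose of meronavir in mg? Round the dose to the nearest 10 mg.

SCr = 284 / 88.4 = 3.213 mg/dL
CrCl = (140 − 38) × 74.3 / (72 × 3.213) = 7578.6 / 231.34 ≈ 32.8 mL/min
CrCl ≈ 33 mL/min → bracket 10–49 mL/min.
60% of 2000 mg = 1200 mg

1200 mg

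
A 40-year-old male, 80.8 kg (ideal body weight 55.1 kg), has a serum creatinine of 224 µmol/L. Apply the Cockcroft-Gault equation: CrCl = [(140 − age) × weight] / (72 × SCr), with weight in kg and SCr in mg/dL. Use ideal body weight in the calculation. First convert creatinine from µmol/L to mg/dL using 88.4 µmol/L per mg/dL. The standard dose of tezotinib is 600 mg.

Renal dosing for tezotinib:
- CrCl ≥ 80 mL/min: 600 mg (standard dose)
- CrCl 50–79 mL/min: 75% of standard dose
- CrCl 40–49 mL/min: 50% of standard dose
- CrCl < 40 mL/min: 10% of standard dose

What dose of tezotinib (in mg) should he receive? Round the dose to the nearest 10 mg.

SCr = 224 / 88.4 = 2.534 mg/dL
CrCl = (140 − 40) × 55.1 / (72 × 2.534) = 5510.0 / 182.45 ≈ 30.2 mL/min
CrCl ≈ 30 mL/min → bracket < 40 mL/min.
10% of 600 mg = 60 mg

60 mg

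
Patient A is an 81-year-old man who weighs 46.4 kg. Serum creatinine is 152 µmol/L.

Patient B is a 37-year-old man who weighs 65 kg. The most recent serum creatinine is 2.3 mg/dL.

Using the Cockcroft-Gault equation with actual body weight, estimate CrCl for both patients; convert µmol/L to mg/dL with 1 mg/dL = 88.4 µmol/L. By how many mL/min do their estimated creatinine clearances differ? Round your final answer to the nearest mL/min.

Patient A: SCr = 152 / 88.4 = 1.719 mg/dL
Patient A: CrCl = (140 − 81) × 46.4 / (72 × 1.719) = 2737.6 / 123.77 ≈ 22.1 mL/min
Patient B: CrCl = (140 − 37) × 65 / (72 × 2.3) = 6695.0 / 165.60 ≈ 40.4 mL/min
|22.1 − 40.4| = 18.3 mL/min

18 mL/min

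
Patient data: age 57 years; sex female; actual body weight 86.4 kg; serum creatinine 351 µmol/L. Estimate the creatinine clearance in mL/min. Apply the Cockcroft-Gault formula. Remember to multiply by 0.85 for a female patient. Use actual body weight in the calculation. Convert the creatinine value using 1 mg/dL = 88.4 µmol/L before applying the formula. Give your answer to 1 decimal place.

SCr = 351 / 88.4 = 3.971 mg/dL
CrCl = (140 − 57) × 86.4 / (72 × 3.971) × 0.85 = 7171.2 / 285.91 × 0.85 ≈ 21.3 mL/min

21.3 mL/min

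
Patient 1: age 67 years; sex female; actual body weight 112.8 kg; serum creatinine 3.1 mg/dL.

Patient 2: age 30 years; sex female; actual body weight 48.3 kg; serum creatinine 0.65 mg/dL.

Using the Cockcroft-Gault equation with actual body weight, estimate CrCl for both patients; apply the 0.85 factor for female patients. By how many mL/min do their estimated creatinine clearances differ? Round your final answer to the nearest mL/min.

65 mL/min

Patient 1: CrCl = (140 − 67) × 112.8 / (72 × 3.1) × 0.85 = 8234.4 / 223.20 × 0.85 ≈ 31.4 mL/min
Patient 2: CrCl = (140 − 30) × 48.3 / (72 × 0.65) × 0.85 = 5313.0 / 46.80 × 0.85 ≈ 96.5 mL/min
|31.4 − 96.5| = 65.1 mL/min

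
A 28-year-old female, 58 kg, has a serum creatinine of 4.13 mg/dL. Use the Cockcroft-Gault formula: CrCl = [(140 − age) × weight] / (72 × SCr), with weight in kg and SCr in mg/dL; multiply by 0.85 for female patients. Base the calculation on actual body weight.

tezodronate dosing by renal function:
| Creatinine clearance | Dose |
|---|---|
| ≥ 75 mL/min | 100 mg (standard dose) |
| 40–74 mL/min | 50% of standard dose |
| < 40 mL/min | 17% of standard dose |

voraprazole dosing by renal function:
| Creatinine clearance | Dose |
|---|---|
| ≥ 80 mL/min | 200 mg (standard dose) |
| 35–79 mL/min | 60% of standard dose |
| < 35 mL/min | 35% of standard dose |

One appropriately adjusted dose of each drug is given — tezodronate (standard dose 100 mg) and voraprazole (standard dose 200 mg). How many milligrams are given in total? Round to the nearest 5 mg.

85 mg

CrCl = (140 − 28) × 58 / (72 × 4.13) × 0.85 = 6496.0 / 297.36 × 0.85 ≈ 18.6 mL/min
CrCl ≈ 19 mL/min.
tezodronate: < 40 mL/min → 17% of 100 mg = 17 mg.
voraprazole: < 35 mL/min → 35% of 200 mg = 70 mg.
Total = 17 + 70 = 87 mg.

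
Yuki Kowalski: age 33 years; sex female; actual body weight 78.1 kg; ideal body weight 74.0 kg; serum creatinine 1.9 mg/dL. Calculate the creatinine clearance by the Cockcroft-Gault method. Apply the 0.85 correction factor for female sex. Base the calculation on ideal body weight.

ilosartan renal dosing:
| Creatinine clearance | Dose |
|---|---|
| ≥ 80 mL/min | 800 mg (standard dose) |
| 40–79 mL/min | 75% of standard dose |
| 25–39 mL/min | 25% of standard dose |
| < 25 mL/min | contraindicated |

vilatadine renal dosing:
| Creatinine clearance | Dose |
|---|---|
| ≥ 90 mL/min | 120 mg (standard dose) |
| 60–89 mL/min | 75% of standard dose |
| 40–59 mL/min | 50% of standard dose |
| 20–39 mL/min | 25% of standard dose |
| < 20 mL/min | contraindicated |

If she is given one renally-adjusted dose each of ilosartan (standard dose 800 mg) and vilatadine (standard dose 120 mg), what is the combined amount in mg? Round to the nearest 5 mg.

CrCl = (140 − 33) × 74 / (72 × 1.9) × 0.85 = 7918.0 / 136.80 × 0.85 ≈ 49.2 mL/min
CrCl ≈ 49 mL/min.
ilosartan: 40–79 mL/min → 75% of 800 mg = 600 mg.
vilatadine: 40–59 mL/min → 50% of 120 mg = 60 mg.
Total = 600 + 60 = 660 mg.

660 mg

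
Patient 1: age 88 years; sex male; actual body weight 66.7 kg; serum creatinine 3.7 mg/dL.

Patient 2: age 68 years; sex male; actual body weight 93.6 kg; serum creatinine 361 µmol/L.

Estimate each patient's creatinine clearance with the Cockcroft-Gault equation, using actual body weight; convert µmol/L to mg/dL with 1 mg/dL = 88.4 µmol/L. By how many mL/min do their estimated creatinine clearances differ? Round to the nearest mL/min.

Patient 1: CrCl = (140 − 88) × 66.7 / (72 × 3.7) = 3468.4 / 266.40 ≈ 13.0 mL/min
Patient 2: SCr = 361 / 88.4 = 4.084 mg/dL
Patient 2: CrCl = (140 − 68) × 93.6 / (72 × 4.084) = 6739.2 / 294.05 ≈ 22.9 mL/min
|13.0 − 22.9| = 9.9 mL/min

10 mL/min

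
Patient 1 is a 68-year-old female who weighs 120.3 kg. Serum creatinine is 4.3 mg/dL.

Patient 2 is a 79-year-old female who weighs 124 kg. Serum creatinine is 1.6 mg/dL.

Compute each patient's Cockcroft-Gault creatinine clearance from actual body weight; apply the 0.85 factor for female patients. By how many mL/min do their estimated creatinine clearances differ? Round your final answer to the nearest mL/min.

32 mL/min

Patient 1: CrCl = (140 − 68) × 120.3 / (72 × 4.3) × 0.85 = 8661.6 / 309.60 × 0.85 ≈ 23.8 mL/min
Patient 2: CrCl = (140 − 79) × 124 / (72 × 1.6) × 0.85 = 7564.0 / 115.20 × 0.85 ≈ 55.8 mL/min
|23.8 − 55.8| = 32.0 mL/min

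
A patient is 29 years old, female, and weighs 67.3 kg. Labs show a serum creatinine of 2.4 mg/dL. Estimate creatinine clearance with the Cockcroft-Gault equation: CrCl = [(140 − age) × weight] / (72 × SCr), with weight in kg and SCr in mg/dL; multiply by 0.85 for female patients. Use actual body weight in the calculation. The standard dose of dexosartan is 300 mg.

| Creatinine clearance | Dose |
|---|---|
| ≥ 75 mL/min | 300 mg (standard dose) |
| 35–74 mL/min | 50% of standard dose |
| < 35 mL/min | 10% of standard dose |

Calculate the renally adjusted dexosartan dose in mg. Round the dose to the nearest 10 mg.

150 mg

CrCl = (140 − 29) × 67.3 / (72 × 2.4) × 0.85 = 7470.3 / 172.80 × 0.85 ≈ 36.7 mL/min
CrCl ≈ 37 mL/min → bracket 35–74 mL/min.
50% of 300 mg = 150 mg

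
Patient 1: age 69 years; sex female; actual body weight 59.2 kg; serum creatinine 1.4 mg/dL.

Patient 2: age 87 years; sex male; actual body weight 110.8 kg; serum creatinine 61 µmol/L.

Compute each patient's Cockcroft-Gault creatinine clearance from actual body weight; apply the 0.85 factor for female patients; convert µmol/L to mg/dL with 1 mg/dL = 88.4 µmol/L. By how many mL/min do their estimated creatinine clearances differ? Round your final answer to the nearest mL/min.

83 mL/min

Patient 1: CrCl = (140 − 69) × 59.2 / (72 × 1.4) × 0.85 = 4203.2 / 100.80 × 0.85 ≈ 35.4 mL/min
Patient 2: SCr = 61 / 88.4 = 0.69 mg/dL
Patient 2: CrCl = (140 − 87) × 110.8 / (72 × 0.69) = 5872.4 / 49.68 ≈ 118.2 mL/min
|35.4 − 118.2| = 82.8 mL/min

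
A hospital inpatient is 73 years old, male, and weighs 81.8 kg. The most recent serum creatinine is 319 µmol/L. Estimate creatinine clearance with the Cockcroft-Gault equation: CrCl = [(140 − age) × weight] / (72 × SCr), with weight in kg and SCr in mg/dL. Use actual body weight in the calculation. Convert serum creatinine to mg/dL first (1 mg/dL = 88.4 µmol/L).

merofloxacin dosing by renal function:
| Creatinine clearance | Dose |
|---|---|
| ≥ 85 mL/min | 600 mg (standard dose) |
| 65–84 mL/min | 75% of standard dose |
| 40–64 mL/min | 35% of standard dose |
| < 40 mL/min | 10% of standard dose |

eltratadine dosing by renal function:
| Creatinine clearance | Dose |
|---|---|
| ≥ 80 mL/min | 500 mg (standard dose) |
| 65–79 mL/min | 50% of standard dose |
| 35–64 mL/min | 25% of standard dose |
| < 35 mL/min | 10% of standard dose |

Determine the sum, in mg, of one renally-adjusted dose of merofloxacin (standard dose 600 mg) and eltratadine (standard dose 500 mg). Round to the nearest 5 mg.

110 mg

SCr = 319 / 88.4 = 3.609 mg/dL
CrCl = (140 − 73) × 81.8 / (72 × 3.609) = 5480.6 / 259.85 ≈ 21.1 mL/min
CrCl ≈ 21 mL/min.
merofloxacin: < 40 mL/min → 10% of 600 mg = 60 mg.
eltratadine: < 35 mL/min → 10% of 500 mg = 50 mg.
Total = 60 + 50 = 110 mg.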